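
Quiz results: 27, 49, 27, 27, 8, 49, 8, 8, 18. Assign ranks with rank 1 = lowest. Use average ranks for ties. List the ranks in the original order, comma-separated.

Sorted (ascending): 8, 8, 8, 18, 27, 27, 27, 49, 49
The 3 values of 8 occupy positions 1–3 → average rank 2.
The 3 values of 27 occupy positions 5–7 → average rank 6.
The 2 values of 49 occupy positions 8–9 → average rank (8+9)/2 = 8.5.

6, 8.5, 6, 6, 2, 8.5, 2, 2, 4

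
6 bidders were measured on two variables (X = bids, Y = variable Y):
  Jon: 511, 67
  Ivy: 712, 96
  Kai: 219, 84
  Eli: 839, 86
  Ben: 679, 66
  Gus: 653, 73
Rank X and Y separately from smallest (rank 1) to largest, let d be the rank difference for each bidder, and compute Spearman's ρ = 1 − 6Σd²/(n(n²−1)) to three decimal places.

Ranks of variable 1: 2, 5, 1, 6, 4, 3
Ranks of variable 2: 2, 6, 4, 5, 1, 3
d = r₁ − r₂: 0, -1, -3, 1, 3, 0
d²: 0, 1, 9, 1, 9, 0; Σd² = 20
ρ = 1 − 6·20/(6·35) = 1 − 120/210 = 0.429

0.429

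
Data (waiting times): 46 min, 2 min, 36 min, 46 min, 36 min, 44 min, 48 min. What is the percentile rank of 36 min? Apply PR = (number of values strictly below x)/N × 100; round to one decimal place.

14.3

N = 7.
Strictly below 36: 1. Equal to 36: 2.
PR = 1/7 × 100 = 14.3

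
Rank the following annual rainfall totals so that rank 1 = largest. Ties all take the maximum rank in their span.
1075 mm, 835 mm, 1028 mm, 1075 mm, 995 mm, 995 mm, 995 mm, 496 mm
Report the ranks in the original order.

2, 7, 3, 2, 6, 6, 6, 8

Sorted (descending): 1075, 1075, 1028, 995, 995, 995, 835, 496
The 2 values of 1075 occupy positions 1–2 → each gets rank 2.
The 3 values of 995 occupy positions 4–6 → each gets rank 6.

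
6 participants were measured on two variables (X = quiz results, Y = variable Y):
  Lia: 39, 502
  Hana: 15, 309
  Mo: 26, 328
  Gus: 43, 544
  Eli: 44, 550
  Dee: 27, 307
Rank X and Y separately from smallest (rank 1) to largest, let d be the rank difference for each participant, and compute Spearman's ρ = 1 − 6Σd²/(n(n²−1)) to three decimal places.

0.829

Ranks of variable 1: 4, 1, 2, 5, 6, 3
Ranks of variable 2: 4, 2, 3, 5, 6, 1
d = r₁ − r₂: 0, -1, -1, 0, 0, 2
d²: 0, 1, 1, 0, 0, 4; Σd² = 6
ρ = 1 − 6·6/(6·35) = 1 − 36/210 = 0.829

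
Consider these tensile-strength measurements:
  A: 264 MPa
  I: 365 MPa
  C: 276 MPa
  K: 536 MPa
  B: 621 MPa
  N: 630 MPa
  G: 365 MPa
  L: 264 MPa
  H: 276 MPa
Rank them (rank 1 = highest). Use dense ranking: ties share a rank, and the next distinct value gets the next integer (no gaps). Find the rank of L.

Sorted (descending): 630, 621, 536, 365, 365, 276, 276, 264, 264
The 2 values of 365 share dense rank 4.
The 2 values of 276 share dense rank 5.
The 2 values of 264 share dense rank 6.
Remaining distinct values take the next consecutive integers.
L has value 264 MPa → rank 6.

6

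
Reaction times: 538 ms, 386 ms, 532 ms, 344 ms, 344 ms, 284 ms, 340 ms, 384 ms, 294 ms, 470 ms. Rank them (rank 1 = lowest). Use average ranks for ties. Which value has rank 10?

538

Sorted (ascending): 284, 294, 340, 344, 344, 384, 386, 470, 532, 538
The 2 values of 344 occupy positions 4–5 → average rank (4+5)/2 = 4.5.
Rank 10 → value 538.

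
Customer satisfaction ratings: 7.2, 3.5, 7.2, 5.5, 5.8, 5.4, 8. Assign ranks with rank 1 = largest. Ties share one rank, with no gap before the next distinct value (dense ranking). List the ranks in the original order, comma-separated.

Sorted (descending): 8, 7.2, 7.2, 5.8, 5.5, 5.4, 3.5
The 2 values of 7.2 share dense rank 2.
Remaining distinct values take the next consecutive integers.

2, 6, 2, 4, 3, 5, 1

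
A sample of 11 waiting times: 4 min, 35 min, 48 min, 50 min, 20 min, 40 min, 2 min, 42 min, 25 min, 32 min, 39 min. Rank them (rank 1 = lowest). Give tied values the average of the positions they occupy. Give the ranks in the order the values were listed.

2, 6, 10, 11, 3, 8, 1, 9, 4, 5, 7

Sorted (ascending): 2, 4, 20, 25, 32, 35, 39, 40, 42, 48, 50
No ties — each value takes its position as its rank.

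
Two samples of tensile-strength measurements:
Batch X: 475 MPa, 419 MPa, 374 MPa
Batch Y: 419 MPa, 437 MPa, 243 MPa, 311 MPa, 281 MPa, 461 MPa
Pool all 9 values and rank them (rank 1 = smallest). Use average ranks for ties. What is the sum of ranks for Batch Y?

Sorted (ascending): 243, 281, 311, 374, 419, 419, 437, 461, 475
The 2 values of 419 occupy positions 5–6 → average rank (5+6)/2 = 5.5.
Batch Y values → pooled ranks: 419→5.5, 437→7, 243→1, 311→3, 281→2, 461→8
Rank sum = 5.5 + 7 + 1 + 3 + 2 + 8 = 26.5

26.5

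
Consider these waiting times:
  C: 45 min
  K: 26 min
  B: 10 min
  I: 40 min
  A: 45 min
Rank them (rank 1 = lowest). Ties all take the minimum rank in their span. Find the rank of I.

3

Sorted (ascending): 10, 26, 40, 45, 45
The 2 values of 45 occupy positions 4–5 → each gets rank 4.
I has value 40 min → rank 3.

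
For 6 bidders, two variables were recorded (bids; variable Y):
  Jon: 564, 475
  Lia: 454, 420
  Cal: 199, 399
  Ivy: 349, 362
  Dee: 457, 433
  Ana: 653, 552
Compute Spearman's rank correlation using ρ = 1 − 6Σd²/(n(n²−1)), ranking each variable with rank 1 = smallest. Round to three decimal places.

0.943

Ranks of variable 1: 5, 3, 1, 2, 4, 6
Ranks of variable 2: 5, 3, 2, 1, 4, 6
d = r₁ − r₂: 0, 0, -1, 1, 0, 0
d²: 0, 0, 1, 1, 0, 0; Σd² = 2
ρ = 1 − 6·2/(6·35) = 1 − 12/210 = 0.943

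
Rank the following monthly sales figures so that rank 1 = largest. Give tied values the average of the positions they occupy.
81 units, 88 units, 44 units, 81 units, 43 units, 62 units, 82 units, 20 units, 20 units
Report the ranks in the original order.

3.5, 1, 6, 3.5, 7, 5, 2, 8.5, 8.5

Sorted (descending): 88, 82, 81, 81, 62, 44, 43, 20, 20
The 2 values of 81 occupy positions 3–4 → average rank (3+4)/2 = 3.5.
The 2 values of 20 occupy positions 8–9 → average rank (8+9)/2 = 8.5.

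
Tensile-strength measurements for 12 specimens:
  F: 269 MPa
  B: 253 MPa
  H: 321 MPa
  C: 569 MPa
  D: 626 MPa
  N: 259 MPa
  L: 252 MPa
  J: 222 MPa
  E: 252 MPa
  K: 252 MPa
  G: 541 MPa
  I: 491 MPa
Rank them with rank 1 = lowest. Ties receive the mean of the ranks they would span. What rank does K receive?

3

Sorted (ascending): 222, 252, 252, 252, 253, 259, 269, 321, 491, 541, 569, 626
The 3 values of 252 occupy positions 2–4 → average rank 3.
K has value 252 MPa → rank 3.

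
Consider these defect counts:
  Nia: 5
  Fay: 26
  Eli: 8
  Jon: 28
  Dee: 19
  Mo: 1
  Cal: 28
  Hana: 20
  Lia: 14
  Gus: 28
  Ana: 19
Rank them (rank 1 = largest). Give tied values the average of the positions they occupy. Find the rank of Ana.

6.5

Sorted (descending): 28, 28, 28, 26, 20, 19, 19, 14, 8, 5, 1
The 3 values of 28 occupy positions 1–3 → average rank 2.
The 2 values of 19 occupy positions 6–7 → average rank (6+7)/2 = 6.5.
Ana has value 19 → rank 6.5.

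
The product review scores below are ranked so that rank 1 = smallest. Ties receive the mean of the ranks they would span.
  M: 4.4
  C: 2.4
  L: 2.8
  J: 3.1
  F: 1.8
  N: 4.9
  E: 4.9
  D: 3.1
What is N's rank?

7.5

Sorted (ascending): 1.8, 2.4, 2.8, 3.1, 3.1, 4.4, 4.9, 4.9
The 2 values of 3.1 occupy positions 4–5 → average rank (4+5)/2 = 4.5.
The 2 values of 4.9 occupy positions 7–8 → average rank (7+8)/2 = 7.5.
N has value 4.9 → rank 7.5.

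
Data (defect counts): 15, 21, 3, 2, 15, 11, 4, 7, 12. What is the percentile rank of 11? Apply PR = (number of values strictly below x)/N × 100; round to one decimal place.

44.4

N = 9.
Strictly below 11: 4. Equal to 11: 1.
PR = 4/9 × 100 = 44.4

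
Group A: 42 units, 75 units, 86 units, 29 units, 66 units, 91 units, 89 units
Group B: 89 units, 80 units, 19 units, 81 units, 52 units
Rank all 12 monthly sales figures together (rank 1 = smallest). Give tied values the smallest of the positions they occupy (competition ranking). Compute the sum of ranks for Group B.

Sorted (ascending): 19, 29, 42, 52, 66, 75, 80, 81, 86, 89, 89, 91
The 2 values of 89 occupy positions 10–11 → each gets rank 10.
Group B values → pooled ranks: 89→10, 80→7, 19→1, 81→8, 52→4
Rank sum = 10 + 7 + 1 + 8 + 4 = 30

30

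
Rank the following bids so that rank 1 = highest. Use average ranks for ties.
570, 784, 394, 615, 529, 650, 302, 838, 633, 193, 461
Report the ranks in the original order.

Sorted (descending): 838, 784, 650, 633, 615, 570, 529, 461, 394, 302, 193
No ties — each value takes its position as its rank.

6, 2, 9, 5, 7, 3, 10, 1, 4, 11, 8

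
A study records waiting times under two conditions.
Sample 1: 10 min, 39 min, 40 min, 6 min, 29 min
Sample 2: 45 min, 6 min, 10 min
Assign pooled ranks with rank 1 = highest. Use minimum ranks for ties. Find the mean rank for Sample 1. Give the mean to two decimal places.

Sorted (descending): 45, 40, 39, 29, 10, 10, 6, 6
The 2 values of 10 occupy positions 5–6 → each gets rank 5.
The 2 values of 6 occupy positions 7–8 → each gets rank 7.
Sample 1 values → pooled ranks: 10→5, 39→3, 40→2, 6→7, 29→4
Mean rank = (5 + 3 + 2 + 7 + 4) / 5 = 4.20

4.20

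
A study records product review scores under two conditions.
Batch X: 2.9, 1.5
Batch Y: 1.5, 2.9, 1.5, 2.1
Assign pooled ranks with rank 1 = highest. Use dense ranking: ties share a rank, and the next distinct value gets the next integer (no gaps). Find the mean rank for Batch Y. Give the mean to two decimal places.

Sorted (descending): 2.9, 2.9, 2.1, 1.5, 1.5, 1.5
The 2 values of 2.9 share dense rank 1.
The 3 values of 1.5 share dense rank 3.
Remaining distinct values take the next consecutive integers.
Batch Y values → pooled ranks: 1.5→3, 2.9→1, 1.5→3, 2.1→2
Mean rank = (3 + 1 + 3 + 2) / 4 = 2.25

2.25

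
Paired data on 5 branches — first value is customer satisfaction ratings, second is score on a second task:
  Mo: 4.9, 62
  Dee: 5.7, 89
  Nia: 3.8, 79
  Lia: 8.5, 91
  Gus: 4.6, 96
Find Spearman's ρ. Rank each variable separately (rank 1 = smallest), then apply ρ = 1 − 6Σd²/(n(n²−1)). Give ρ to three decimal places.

Ranks of variable 1: 3, 4, 1, 5, 2
Ranks of variable 2: 1, 3, 2, 4, 5
d = r₁ − r₂: 2, 1, -1, 1, -3
d²: 4, 1, 1, 1, 9; Σd² = 16
ρ = 1 − 6·16/(5·24) = 1 − 96/120 = 0.200

0.200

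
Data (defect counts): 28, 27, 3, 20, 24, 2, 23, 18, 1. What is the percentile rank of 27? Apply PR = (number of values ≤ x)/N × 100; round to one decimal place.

N = 9.
Strictly below 27: 7. Equal to 27: 1.
PR = 8/9 × 100 = 88.9

88.9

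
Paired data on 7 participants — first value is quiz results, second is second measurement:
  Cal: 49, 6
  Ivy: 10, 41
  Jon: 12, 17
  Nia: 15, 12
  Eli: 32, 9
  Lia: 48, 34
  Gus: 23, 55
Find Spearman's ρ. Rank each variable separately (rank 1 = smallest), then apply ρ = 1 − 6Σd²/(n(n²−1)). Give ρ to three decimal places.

Ranks of variable 1: 7, 1, 2, 3, 5, 6, 4
Ranks of variable 2: 1, 6, 4, 3, 2, 5, 7
d = r₁ − r₂: 6, -5, -2, 0, 3, 1, -3
d²: 36, 25, 4, 0, 9, 1, 9; Σd² = 84
ρ = 1 − 6·84/(7·48) = 1 − 504/336 = -0.500

-0.500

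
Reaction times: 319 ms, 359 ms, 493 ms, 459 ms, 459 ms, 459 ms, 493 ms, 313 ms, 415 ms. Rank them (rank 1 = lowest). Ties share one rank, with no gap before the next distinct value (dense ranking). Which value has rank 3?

359

Sorted (ascending): 313, 319, 359, 415, 459, 459, 459, 493, 493
The 3 values of 459 share dense rank 5.
The 2 values of 493 share dense rank 6.
Remaining distinct values take the next consecutive integers.
Rank 3 → value 359.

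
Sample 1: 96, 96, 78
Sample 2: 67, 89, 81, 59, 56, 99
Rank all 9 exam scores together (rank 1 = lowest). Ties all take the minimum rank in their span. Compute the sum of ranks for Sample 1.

Sorted (ascending): 56, 59, 67, 78, 81, 89, 96, 96, 99
The 2 values of 96 occupy positions 7–8 → each gets rank 7.
Sample 1 values → pooled ranks: 96→7, 96→7, 78→4
Rank sum = 7 + 7 + 4 = 18

18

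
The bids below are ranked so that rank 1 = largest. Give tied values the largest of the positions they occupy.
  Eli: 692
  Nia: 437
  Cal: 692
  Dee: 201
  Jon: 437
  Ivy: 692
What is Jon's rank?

5

Sorted (descending): 692, 692, 692, 437, 437, 201
The 3 values of 692 occupy positions 1–3 → each gets rank 3.
The 2 values of 437 occupy positions 4–5 → each gets rank 5.
Jon has value 437 → rank 5.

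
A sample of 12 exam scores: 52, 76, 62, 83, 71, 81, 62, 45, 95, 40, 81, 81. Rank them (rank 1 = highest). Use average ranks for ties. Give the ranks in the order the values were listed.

10, 6, 8.5, 2, 7, 4, 8.5, 11, 1, 12, 4, 4

Sorted (descending): 95, 83, 81, 81, 81, 76, 71, 62, 62, 52, 45, 40
The 3 values of 81 occupy positions 3–5 → average rank 4.
The 2 values of 62 occupy positions 8–9 → average rank (8+9)/2 = 8.5.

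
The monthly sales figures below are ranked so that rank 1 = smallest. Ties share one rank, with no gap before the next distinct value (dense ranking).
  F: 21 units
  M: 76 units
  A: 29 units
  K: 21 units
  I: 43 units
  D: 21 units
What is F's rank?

1

Sorted (ascending): 21, 21, 21, 29, 43, 76
The 3 values of 21 share dense rank 1.
Remaining distinct values take the next consecutive integers.
F has value 21 units → rank 1.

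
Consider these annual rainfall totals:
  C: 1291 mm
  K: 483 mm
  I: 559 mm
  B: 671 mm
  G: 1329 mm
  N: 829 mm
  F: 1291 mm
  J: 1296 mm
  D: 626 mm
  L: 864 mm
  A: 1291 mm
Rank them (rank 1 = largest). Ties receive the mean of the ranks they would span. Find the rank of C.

Sorted (descending): 1329, 1296, 1291, 1291, 1291, 864, 829, 671, 626, 559, 483
The 3 values of 1291 occupy positions 3–5 → average rank 4.
C has value 1291 mm → rank 4.

4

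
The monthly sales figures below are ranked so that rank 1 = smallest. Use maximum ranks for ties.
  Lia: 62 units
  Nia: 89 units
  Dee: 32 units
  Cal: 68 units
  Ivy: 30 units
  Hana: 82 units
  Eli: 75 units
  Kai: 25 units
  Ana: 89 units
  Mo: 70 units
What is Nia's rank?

Sorted (ascending): 25, 30, 32, 62, 68, 70, 75, 82, 89, 89
The 2 values of 89 occupy positions 9–10 → each gets rank 10.
Nia has value 89 units → rank 10.

10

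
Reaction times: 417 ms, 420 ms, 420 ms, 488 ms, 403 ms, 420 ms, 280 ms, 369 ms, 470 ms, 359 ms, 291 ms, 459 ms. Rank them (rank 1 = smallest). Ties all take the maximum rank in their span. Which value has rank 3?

359

Sorted (ascending): 280, 291, 359, 369, 403, 417, 420, 420, 420, 459, 470, 488
The 3 values of 420 occupy positions 7–9 → each gets rank 9.
Rank 3 → value 359.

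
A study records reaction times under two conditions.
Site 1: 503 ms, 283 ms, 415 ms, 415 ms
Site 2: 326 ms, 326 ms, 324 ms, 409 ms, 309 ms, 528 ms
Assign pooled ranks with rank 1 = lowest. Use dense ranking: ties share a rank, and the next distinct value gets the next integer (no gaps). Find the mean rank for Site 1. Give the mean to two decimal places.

Sorted (ascending): 283, 309, 324, 326, 326, 409, 415, 415, 503, 528
The 2 values of 326 share dense rank 4.
The 2 values of 415 share dense rank 6.
Remaining distinct values take the next consecutive integers.
Site 1 values → pooled ranks: 503→7, 283→1, 415→6, 415→6
Mean rank = (7 + 1 + 6 + 6) / 4 = 5.00

5.00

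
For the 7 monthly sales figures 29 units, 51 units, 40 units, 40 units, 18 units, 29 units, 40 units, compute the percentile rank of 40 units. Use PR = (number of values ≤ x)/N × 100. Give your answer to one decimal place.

85.7

N = 7.
Strictly below 40: 3. Equal to 40: 3.
PR = 6/7 × 100 = 85.7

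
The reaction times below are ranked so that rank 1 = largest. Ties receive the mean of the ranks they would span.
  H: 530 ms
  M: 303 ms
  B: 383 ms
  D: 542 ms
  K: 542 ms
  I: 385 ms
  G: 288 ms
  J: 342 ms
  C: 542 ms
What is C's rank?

Sorted (descending): 542, 542, 542, 530, 385, 383, 342, 303, 288
The 3 values of 542 occupy positions 1–3 → average rank 2.
C has value 542 ms → rank 2.

2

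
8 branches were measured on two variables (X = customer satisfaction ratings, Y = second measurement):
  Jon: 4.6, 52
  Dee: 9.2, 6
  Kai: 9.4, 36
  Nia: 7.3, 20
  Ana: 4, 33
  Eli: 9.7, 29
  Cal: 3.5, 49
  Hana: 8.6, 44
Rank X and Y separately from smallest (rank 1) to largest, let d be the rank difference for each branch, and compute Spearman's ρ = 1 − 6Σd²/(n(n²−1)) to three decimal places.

Ranks of variable 1: 3, 6, 7, 4, 2, 8, 1, 5
Ranks of variable 2: 8, 1, 5, 2, 4, 3, 7, 6
d = r₁ − r₂: -5, 5, 2, 2, -2, 5, -6, -1
d²: 25, 25, 4, 4, 4, 25, 36, 1; Σd² = 124
ρ = 1 − 6·124/(8·63) = 1 − 744/504 = -0.476

-0.476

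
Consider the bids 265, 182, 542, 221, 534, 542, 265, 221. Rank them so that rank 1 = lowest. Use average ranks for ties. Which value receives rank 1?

182

Sorted (ascending): 182, 221, 221, 265, 265, 534, 542, 542
The 2 values of 221 occupy positions 2–3 → average rank (2+3)/2 = 2.5.
The 2 values of 265 occupy positions 4–5 → average rank (4+5)/2 = 4.5.
The 2 values of 542 occupy positions 7–8 → average rank (7+8)/2 = 7.5.
Rank 1 → value 182.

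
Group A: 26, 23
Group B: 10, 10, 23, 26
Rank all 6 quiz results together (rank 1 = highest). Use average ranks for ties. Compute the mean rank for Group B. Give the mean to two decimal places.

4.00

Sorted (descending): 26, 26, 23, 23, 10, 10
The 2 values of 26 occupy positions 1–2 → average rank (1+2)/2 = 1.5.
The 2 values of 23 occupy positions 3–4 → average rank (3+4)/2 = 3.5.
The 2 values of 10 occupy positions 5–6 → average rank (5+6)/2 = 5.5.
Group B values → pooled ranks: 10→5.5, 10→5.5, 23→3.5, 26→1.5
Mean rank = (5.5 + 5.5 + 3.5 + 1.5) / 4 = 4.00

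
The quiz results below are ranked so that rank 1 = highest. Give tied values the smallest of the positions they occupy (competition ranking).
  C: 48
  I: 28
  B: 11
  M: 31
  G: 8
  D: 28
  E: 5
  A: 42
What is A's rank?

2

Sorted (descending): 48, 42, 31, 28, 28, 11, 8, 5
The 2 values of 28 occupy positions 4–5 → each gets rank 4.
A has value 42 → rank 2.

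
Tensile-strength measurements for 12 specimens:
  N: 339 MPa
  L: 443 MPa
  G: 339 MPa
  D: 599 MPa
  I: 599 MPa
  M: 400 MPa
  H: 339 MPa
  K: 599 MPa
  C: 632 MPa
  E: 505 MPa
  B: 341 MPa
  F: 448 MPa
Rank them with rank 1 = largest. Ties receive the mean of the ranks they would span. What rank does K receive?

Sorted (descending): 632, 599, 599, 599, 505, 448, 443, 400, 341, 339, 339, 339
The 3 values of 599 occupy positions 2–4 → average rank 3.
The 3 values of 339 occupy positions 10–12 → average rank 11.
K has value 599 MPa → rank 3.

3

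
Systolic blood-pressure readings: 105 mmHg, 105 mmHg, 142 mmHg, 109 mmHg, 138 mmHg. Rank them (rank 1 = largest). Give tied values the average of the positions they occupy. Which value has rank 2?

138

Sorted (descending): 142, 138, 109, 105, 105
The 2 values of 105 occupy positions 4–5 → average rank (4+5)/2 = 4.5.
Rank 2 → value 138.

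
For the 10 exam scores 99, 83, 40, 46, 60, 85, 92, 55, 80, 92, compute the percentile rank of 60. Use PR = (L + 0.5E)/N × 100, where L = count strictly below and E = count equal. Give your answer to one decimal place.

N = 10.
Strictly below 60: 3. Equal to 60: 1.
PR = (3 + 0.5·1)/10 × 100 = 35.0

35.0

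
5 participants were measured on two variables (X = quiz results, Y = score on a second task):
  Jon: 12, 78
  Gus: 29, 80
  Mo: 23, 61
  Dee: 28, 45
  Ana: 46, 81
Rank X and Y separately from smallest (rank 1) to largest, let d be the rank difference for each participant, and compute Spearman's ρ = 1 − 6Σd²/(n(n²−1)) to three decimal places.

Ranks of variable 1: 1, 4, 2, 3, 5
Ranks of variable 2: 3, 4, 2, 1, 5
d = r₁ − r₂: -2, 0, 0, 2, 0
d²: 4, 0, 0, 4, 0; Σd² = 8
ρ = 1 − 6·8/(5·24) = 1 − 48/120 = 0.600

0.600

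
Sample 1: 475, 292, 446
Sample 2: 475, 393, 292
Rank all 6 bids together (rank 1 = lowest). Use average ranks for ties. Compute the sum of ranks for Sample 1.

Sorted (ascending): 292, 292, 393, 446, 475, 475
The 2 values of 292 occupy positions 1–2 → average rank (1+2)/2 = 1.5.
The 2 values of 475 occupy positions 5–6 → average rank (5+6)/2 = 5.5.
Sample 1 values → pooled ranks: 475→5.5, 292→1.5, 446→4
Rank sum = 5.5 + 1.5 + 4 = 11

11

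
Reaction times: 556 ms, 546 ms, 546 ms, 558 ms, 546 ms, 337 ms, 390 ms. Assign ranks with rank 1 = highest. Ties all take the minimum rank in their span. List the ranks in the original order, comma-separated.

Sorted (descending): 558, 556, 546, 546, 546, 390, 337
The 3 values of 546 occupy positions 3–5 → each gets rank 3.

2, 3, 3, 1, 3, 7, 6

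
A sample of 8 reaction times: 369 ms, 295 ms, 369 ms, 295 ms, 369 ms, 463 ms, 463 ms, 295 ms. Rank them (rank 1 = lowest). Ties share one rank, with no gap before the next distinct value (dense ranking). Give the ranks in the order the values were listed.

Sorted (ascending): 295, 295, 295, 369, 369, 369, 463, 463
The 3 values of 295 share dense rank 1.
The 3 values of 369 share dense rank 2.
The 2 values of 463 share dense rank 3.

2, 1, 2, 1, 2, 3, 3, 1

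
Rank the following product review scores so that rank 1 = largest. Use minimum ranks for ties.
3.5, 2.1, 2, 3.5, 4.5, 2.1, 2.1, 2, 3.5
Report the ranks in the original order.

2, 5, 8, 2, 1, 5, 5, 8, 2

Sorted (descending): 4.5, 3.5, 3.5, 3.5, 2.1, 2.1, 2.1, 2, 2
The 3 values of 3.5 occupy positions 2–4 → each gets rank 2.
The 3 values of 2.1 occupy positions 5–7 → each gets rank 5.
The 2 values of 2 occupy positions 8–9 → each gets rank 8.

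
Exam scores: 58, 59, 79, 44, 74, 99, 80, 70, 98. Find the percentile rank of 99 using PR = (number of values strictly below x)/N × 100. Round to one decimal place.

N = 9.
Strictly below 99: 8. Equal to 99: 1.
PR = 8/9 × 100 = 88.9

88.9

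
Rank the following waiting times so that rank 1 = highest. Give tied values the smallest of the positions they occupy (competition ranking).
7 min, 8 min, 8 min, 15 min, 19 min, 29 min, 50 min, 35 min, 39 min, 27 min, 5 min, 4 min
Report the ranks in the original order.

10, 8, 8, 7, 6, 4, 1, 3, 2, 5, 11, 12

Sorted (descending): 50, 39, 35, 29, 27, 19, 15, 8, 8, 7, 5, 4
The 2 values of 8 occupy positions 8–9 → each gets rank 8.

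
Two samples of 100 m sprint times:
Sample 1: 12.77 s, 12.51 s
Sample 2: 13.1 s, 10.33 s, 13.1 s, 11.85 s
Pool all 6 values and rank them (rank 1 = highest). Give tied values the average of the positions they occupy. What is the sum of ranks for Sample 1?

Sorted (descending): 13.1, 13.1, 12.77, 12.51, 11.85, 10.33
The 2 values of 13.1 occupy positions 1–2 → average rank (1+2)/2 = 1.5.
Sample 1 values → pooled ranks: 12.77→3, 12.51→4
Rank sum = 3 + 4 = 7

7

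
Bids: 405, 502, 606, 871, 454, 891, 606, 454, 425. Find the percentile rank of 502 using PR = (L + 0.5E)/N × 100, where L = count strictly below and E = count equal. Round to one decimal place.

N = 9.
Strictly below 502: 4. Equal to 502: 1.
PR = (4 + 0.5·1)/9 × 100 = 50.0

50.0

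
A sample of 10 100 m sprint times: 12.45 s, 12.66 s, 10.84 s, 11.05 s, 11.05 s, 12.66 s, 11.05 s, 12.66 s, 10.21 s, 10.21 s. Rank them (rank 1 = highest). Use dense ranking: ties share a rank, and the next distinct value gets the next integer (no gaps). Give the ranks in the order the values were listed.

2, 1, 4, 3, 3, 1, 3, 1, 5, 5

Sorted (descending): 12.66, 12.66, 12.66, 12.45, 11.05, 11.05, 11.05, 10.84, 10.21, 10.21
The 3 values of 12.66 share dense rank 1.
The 3 values of 11.05 share dense rank 3.
The 2 values of 10.21 share dense rank 5.
Remaining distinct values take the next consecutive integers.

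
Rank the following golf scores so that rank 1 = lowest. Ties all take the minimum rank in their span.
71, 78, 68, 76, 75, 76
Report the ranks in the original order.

2, 6, 1, 4, 3, 4

Sorted (ascending): 68, 71, 75, 76, 76, 78
The 2 values of 76 occupy positions 4–5 → each gets rank 4.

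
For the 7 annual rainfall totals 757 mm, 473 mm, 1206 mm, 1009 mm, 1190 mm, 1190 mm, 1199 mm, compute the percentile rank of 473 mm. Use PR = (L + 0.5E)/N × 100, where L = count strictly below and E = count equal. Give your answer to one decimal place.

7.1

N = 7.
Strictly below 473: 0. Equal to 473: 1.
PR = (0 + 0.5·1)/7 × 100 = 7.1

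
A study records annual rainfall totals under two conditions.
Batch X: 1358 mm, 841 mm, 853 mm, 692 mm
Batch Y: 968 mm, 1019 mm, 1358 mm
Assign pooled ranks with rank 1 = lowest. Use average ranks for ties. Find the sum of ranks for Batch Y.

Sorted (ascending): 692, 841, 853, 968, 1019, 1358, 1358
The 2 values of 1358 occupy positions 6–7 → average rank (6+7)/2 = 6.5.
Batch Y values → pooled ranks: 968→4, 1019→5, 1358→6.5
Rank sum = 4 + 5 + 6.5 = 15.5

15.5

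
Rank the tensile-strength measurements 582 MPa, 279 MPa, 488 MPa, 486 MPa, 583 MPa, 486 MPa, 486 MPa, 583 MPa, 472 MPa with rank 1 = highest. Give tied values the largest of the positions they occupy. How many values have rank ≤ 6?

Sorted (descending): 583, 583, 582, 488, 486, 486, 486, 472, 279
The 2 values of 583 occupy positions 1–2 → each gets rank 2.
The 3 values of 486 occupy positions 5–7 → each gets rank 7.
Ranks ≤ 6: {2, 2, 3, 4} → 4 values.

4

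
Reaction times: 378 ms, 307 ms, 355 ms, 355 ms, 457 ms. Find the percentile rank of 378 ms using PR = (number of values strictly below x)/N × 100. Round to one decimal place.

60.0

N = 5.
Strictly below 378: 3. Equal to 378: 1.
PR = 3/5 × 100 = 60.0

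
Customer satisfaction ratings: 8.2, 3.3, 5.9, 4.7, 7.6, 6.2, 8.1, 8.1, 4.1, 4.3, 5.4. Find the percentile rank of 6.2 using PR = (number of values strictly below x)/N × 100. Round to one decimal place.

54.5

N = 11.
Strictly below 6.2: 6. Equal to 6.2: 1.
PR = 6/11 × 100 = 54.5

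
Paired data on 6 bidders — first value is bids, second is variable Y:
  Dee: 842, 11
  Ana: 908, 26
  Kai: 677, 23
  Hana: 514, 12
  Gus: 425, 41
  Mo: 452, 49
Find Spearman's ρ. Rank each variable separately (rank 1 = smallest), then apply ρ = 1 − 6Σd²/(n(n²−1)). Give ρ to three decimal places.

Ranks of variable 1: 5, 6, 4, 3, 1, 2
Ranks of variable 2: 1, 4, 3, 2, 5, 6
d = r₁ − r₂: 4, 2, 1, 1, -4, -4
d²: 16, 4, 1, 1, 16, 16; Σd² = 54
ρ = 1 − 6·54/(6·35) = 1 − 324/210 = -0.543

-0.543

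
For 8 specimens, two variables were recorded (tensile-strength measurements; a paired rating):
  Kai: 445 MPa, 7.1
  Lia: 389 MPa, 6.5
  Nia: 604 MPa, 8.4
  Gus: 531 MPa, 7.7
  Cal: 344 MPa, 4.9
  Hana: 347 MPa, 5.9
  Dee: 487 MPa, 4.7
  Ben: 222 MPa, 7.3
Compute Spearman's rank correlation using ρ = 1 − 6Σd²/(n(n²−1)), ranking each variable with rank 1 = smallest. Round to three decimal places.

0.405

Ranks of variable 1: 5, 4, 8, 7, 2, 3, 6, 1
Ranks of variable 2: 5, 4, 8, 7, 2, 3, 1, 6
d = r₁ − r₂: 0, 0, 0, 0, 0, 0, 5, -5
d²: 0, 0, 0, 0, 0, 0, 25, 25; Σd² = 50
ρ = 1 − 6·50/(8·63) = 1 − 300/504 = 0.405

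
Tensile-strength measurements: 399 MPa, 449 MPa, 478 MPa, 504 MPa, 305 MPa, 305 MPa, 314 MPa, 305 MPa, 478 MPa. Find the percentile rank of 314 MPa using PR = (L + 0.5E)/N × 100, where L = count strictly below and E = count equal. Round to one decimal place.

N = 9.
Strictly below 314: 3. Equal to 314: 1.
PR = (3 + 0.5·1)/9 × 100 = 38.9

38.9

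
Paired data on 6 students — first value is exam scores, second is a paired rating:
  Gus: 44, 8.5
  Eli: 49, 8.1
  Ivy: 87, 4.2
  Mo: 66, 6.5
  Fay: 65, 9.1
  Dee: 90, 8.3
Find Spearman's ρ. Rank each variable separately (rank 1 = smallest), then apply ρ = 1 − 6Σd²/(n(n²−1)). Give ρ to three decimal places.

Ranks of variable 1: 1, 2, 5, 4, 3, 6
Ranks of variable 2: 5, 3, 1, 2, 6, 4
d = r₁ − r₂: -4, -1, 4, 2, -3, 2
d²: 16, 1, 16, 4, 9, 4; Σd² = 50
ρ = 1 − 6·50/(6·35) = 1 − 300/210 = -0.429

-0.429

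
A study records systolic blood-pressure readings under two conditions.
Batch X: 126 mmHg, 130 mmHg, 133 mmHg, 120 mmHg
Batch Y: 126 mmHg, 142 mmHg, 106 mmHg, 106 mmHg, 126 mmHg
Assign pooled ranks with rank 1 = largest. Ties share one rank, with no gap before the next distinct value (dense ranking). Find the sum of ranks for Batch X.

14

Sorted (descending): 142, 133, 130, 126, 126, 126, 120, 106, 106
The 3 values of 126 share dense rank 4.
The 2 values of 106 share dense rank 6.
Remaining distinct values take the next consecutive integers.
Batch X values → pooled ranks: 126→4, 130→3, 133→2, 120→5
Rank sum = 4 + 3 + 2 + 5 = 14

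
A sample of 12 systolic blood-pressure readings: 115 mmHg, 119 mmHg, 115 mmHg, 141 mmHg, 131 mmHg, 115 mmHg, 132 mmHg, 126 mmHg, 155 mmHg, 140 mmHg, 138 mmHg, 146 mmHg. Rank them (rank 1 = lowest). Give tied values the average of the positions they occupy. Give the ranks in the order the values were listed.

2, 4, 2, 10, 6, 2, 7, 5, 12, 9, 8, 11

Sorted (ascending): 115, 115, 115, 119, 126, 131, 132, 138, 140, 141, 146, 155
The 3 values of 115 occupy positions 1–3 → average rank 2.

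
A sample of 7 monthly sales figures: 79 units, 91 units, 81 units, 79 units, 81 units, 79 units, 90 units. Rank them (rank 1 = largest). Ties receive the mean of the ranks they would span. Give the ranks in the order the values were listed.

Sorted (descending): 91, 90, 81, 81, 79, 79, 79
The 2 values of 81 occupy positions 3–4 → average rank (3+4)/2 = 3.5.
The 3 values of 79 occupy positions 5–7 → average rank 6.

6, 1, 3.5, 6, 3.5, 6, 2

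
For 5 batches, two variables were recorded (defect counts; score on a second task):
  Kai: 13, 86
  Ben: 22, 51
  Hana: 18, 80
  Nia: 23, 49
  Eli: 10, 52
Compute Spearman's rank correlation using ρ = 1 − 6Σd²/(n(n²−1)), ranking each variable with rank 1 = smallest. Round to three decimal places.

-0.700

Ranks of variable 1: 2, 4, 3, 5, 1
Ranks of variable 2: 5, 2, 4, 1, 3
d = r₁ − r₂: -3, 2, -1, 4, -2
d²: 9, 4, 1, 16, 4; Σd² = 34
ρ = 1 − 6·34/(5·24) = 1 − 204/120 = -0.700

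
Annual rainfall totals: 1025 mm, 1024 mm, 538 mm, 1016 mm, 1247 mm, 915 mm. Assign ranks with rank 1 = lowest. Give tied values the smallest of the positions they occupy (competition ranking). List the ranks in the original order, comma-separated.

Sorted (ascending): 538, 915, 1016, 1024, 1025, 1247
No ties — each value takes its position as its rank.

5, 4, 1, 3, 6, 2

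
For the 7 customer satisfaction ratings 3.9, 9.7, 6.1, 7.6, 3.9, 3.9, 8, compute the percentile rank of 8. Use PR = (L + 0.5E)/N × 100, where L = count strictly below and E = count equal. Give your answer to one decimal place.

78.6

N = 7.
Strictly below 8: 5. Equal to 8: 1.
PR = (5 + 0.5·1)/7 × 100 = 78.6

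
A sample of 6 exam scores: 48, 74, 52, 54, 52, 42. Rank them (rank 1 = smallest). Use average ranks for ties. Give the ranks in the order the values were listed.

Sorted (ascending): 42, 48, 52, 52, 54, 74
The 2 values of 52 occupy positions 3–4 → average rank (3+4)/2 = 3.5.

2, 6, 3.5, 5, 3.5, 1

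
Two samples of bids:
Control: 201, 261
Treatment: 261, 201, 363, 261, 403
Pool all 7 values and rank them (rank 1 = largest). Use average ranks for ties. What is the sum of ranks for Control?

Sorted (descending): 403, 363, 261, 261, 261, 201, 201
The 3 values of 261 occupy positions 3–5 → average rank 4.
The 2 values of 201 occupy positions 6–7 → average rank (6+7)/2 = 6.5.
Control values → pooled ranks: 201→6.5, 261→4
Rank sum = 6.5 + 4 = 10.5

10.5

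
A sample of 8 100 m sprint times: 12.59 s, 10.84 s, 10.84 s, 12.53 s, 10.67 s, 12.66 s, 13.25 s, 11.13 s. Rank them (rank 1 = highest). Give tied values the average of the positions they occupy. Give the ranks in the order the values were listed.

3, 6.5, 6.5, 4, 8, 2, 1, 5

Sorted (descending): 13.25, 12.66, 12.59, 12.53, 11.13, 10.84, 10.84, 10.67
The 2 values of 10.84 occupy positions 6–7 → average rank (6+7)/2 = 6.5.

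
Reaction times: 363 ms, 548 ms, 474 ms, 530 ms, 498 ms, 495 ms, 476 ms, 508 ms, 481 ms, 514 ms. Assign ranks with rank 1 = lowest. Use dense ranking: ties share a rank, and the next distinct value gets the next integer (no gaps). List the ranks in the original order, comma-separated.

Sorted (ascending): 363, 474, 476, 481, 495, 498, 508, 514, 530, 548
No ties — each value takes its position as its rank.

1, 10, 2, 9, 6, 5, 3, 7, 4, 8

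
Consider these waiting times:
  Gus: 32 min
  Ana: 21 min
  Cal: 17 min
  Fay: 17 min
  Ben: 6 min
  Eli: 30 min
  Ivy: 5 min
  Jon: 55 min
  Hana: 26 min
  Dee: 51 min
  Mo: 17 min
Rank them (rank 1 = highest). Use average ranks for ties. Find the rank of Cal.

Sorted (descending): 55, 51, 32, 30, 26, 21, 17, 17, 17, 6, 5
The 3 values of 17 occupy positions 7–9 → average rank 8.
Cal has value 17 min → rank 8.

8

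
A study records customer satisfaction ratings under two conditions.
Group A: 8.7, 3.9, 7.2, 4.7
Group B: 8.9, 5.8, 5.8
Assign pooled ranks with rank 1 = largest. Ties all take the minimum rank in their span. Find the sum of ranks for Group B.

9

Sorted (descending): 8.9, 8.7, 7.2, 5.8, 5.8, 4.7, 3.9
The 2 values of 5.8 occupy positions 4–5 → each gets rank 4.
Group B values → pooled ranks: 8.9→1, 5.8→4, 5.8→4
Rank sum = 1 + 4 + 4 = 9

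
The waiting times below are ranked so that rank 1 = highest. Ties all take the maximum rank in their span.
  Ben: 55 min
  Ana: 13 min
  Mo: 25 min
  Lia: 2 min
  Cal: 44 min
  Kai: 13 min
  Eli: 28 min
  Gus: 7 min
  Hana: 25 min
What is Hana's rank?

Sorted (descending): 55, 44, 28, 25, 25, 13, 13, 7, 2
The 2 values of 25 occupy positions 4–5 → each gets rank 5.
The 2 values of 13 occupy positions 6–7 → each gets rank 7.
Hana has value 25 min → rank 5.

5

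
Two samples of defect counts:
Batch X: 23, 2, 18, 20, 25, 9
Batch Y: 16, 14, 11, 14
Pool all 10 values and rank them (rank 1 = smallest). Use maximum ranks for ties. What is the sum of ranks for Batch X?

Sorted (ascending): 2, 9, 11, 14, 14, 16, 18, 20, 23, 25
The 2 values of 14 occupy positions 4–5 → each gets rank 5.
Batch X values → pooled ranks: 23→9, 2→1, 18→7, 20→8, 25→10, 9→2
Rank sum = 9 + 1 + 7 + 8 + 10 + 2 = 37

37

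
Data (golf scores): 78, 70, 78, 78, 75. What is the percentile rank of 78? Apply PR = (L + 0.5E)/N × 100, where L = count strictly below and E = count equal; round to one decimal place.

70.0

N = 5.
Strictly below 78: 2. Equal to 78: 3.
PR = (2 + 0.5·3)/5 × 100 = 70.0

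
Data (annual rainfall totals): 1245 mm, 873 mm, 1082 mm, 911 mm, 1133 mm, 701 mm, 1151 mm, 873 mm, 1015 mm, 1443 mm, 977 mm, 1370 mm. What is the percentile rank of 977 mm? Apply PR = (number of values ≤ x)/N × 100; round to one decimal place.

N = 12.
Strictly below 977: 4. Equal to 977: 1.
PR = 5/12 × 100 = 41.7

41.7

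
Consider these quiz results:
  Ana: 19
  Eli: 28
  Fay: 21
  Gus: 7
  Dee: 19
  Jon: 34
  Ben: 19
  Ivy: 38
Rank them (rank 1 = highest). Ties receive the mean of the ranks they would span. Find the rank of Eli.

3

Sorted (descending): 38, 34, 28, 21, 19, 19, 19, 7
The 3 values of 19 occupy positions 5–7 → average rank 6.
Eli has value 28 → rank 3.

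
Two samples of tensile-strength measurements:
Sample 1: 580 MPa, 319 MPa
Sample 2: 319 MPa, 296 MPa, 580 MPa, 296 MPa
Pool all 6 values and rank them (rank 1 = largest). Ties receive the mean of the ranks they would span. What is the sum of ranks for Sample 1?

Sorted (descending): 580, 580, 319, 319, 296, 296
The 2 values of 580 occupy positions 1–2 → average rank (1+2)/2 = 1.5.
The 2 values of 319 occupy positions 3–4 → average rank (3+4)/2 = 3.5.
The 2 values of 296 occupy positions 5–6 → average rank (5+6)/2 = 5.5.
Sample 1 values → pooled ranks: 580→1.5, 319→3.5
Rank sum = 1.5 + 3.5 = 5

5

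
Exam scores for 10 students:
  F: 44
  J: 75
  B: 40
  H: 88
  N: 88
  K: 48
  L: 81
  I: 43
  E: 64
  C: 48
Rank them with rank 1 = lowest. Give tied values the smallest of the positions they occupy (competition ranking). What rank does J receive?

Sorted (ascending): 40, 43, 44, 48, 48, 64, 75, 81, 88, 88
The 2 values of 48 occupy positions 4–5 → each gets rank 4.
The 2 values of 88 occupy positions 9–10 → each gets rank 9.
J has value 75 → rank 7.

7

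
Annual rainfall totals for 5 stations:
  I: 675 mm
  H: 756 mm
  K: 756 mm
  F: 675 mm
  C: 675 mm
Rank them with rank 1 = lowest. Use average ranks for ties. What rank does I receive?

Sorted (ascending): 675, 675, 675, 756, 756
The 3 values of 675 occupy positions 1–3 → average rank 2.
The 2 values of 756 occupy positions 4–5 → average rank (4+5)/2 = 4.5.
I has value 675 mm → rank 2.

2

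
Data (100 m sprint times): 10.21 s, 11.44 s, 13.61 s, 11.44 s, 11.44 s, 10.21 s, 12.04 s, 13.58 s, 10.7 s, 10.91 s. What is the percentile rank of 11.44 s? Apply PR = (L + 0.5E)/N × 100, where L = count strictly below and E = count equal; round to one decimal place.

N = 10.
Strictly below 11.44: 4. Equal to 11.44: 3.
PR = (4 + 0.5·3)/10 × 100 = 55.0

55.0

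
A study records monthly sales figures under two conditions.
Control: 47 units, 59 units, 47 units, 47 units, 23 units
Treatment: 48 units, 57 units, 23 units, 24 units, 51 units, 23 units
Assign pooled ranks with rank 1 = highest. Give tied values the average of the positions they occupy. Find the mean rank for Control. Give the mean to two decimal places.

Sorted (descending): 59, 57, 51, 48, 47, 47, 47, 24, 23, 23, 23
The 3 values of 47 occupy positions 5–7 → average rank 6.
The 3 values of 23 occupy positions 9–11 → average rank 10.
Control values → pooled ranks: 47→6, 59→1, 47→6, 47→6, 23→10
Mean rank = (6 + 1 + 6 + 6 + 10) / 5 = 5.80

5.80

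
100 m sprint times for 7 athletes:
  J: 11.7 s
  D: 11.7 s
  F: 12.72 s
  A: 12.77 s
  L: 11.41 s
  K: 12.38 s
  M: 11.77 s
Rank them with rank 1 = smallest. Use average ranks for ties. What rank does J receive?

Sorted (ascending): 11.41, 11.7, 11.7, 11.77, 12.38, 12.72, 12.77
The 2 values of 11.7 occupy positions 2–3 → average rank (2+3)/2 = 2.5.
J has value 11.7 s → rank 2.5.

2.5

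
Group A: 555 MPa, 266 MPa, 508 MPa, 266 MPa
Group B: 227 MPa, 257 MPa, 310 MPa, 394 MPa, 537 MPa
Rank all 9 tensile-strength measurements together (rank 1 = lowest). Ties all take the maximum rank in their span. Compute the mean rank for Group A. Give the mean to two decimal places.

Sorted (ascending): 227, 257, 266, 266, 310, 394, 508, 537, 555
The 2 values of 266 occupy positions 3–4 → each gets rank 4.
Group A values → pooled ranks: 555→9, 266→4, 508→7, 266→4
Mean rank = (9 + 4 + 7 + 4) / 4 = 6.00

6.00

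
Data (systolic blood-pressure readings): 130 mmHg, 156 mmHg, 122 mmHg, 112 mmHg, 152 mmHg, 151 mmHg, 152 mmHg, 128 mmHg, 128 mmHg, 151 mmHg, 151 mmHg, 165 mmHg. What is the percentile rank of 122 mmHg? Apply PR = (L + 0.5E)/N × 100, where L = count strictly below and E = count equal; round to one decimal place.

N = 12.
Strictly below 122: 1. Equal to 122: 1.
PR = (1 + 0.5·1)/12 × 100 = 12.5

12.5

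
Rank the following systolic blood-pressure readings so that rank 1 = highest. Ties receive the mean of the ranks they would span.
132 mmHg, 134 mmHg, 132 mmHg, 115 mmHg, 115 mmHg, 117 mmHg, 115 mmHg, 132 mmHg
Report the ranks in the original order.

Sorted (descending): 134, 132, 132, 132, 117, 115, 115, 115
The 3 values of 132 occupy positions 2–4 → average rank 3.
The 3 values of 115 occupy positions 6–8 → average rank 7.

3, 1, 3, 7, 7, 5, 7, 3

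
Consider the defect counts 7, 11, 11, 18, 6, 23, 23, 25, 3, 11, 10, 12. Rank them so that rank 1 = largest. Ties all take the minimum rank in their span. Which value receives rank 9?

10

Sorted (descending): 25, 23, 23, 18, 12, 11, 11, 11, 10, 7, 6, 3
The 2 values of 23 occupy positions 2–3 → each gets rank 2.
The 3 values of 11 occupy positions 6–8 → each gets rank 6.
Rank 9 → value 10.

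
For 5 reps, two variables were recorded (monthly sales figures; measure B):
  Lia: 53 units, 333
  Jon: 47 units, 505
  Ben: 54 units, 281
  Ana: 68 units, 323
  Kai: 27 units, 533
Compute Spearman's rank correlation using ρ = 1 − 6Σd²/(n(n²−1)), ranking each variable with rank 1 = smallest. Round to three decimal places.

Ranks of variable 1: 3, 2, 4, 5, 1
Ranks of variable 2: 3, 4, 1, 2, 5
d = r₁ − r₂: 0, -2, 3, 3, -4
d²: 0, 4, 9, 9, 16; Σd² = 38
ρ = 1 − 6·38/(5·24) = 1 − 228/120 = -0.900

-0.900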